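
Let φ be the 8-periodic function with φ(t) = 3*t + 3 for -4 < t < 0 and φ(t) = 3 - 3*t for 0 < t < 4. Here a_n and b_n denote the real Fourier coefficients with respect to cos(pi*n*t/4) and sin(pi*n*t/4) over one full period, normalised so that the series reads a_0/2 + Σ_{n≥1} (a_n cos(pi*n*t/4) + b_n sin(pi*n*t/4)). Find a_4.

a_4 = 1/4 ∫_{-4}^{4} φ(t) cos(pi*t) dt.
φ is even and cos(pi*t) is even, so the integrand is even and a_4 = 1/2 ∫_0^{4} φ(t) cos(pi*t) dt.
Integrating by parts (boundary term plus one more integral), an antiderivative of (3 - 3*t) cos(pi*t) is -3*t*sin(pi*t)/pi + 3*sin(pi*t)/pi - 3*cos(pi*t)/pi**2; evaluating from 0 to 4: ∫_{0}^{4} (3 - 3*t) cos(pi*t) dt = (-3/pi**2) - (-3/pi**2) = 0.
Hence a_4 = (1/2)·(0) = 0.

0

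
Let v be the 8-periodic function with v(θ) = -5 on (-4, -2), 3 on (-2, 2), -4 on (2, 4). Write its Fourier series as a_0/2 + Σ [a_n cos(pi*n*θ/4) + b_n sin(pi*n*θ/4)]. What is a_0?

-3/2

a_0 = 1/4 ∫_{-4}^{4} v(θ) dθ = 1/4 · (-6) = -3/2.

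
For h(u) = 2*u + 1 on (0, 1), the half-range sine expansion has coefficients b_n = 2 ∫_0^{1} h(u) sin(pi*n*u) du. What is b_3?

8/(3*pi)

b_3 = 2 ∫_0^{1} (2*u + 1) sin(3*pi*u) du.
Integrating by parts (boundary term plus one more integral), an antiderivative of (2*u + 1) sin(3*pi*u) is -2*u*cos(3*pi*u)/(3*pi) + 2*sin(3*pi*u)/(9*pi**2) - cos(3*pi*u)/(3*pi); evaluating from 0 to 1: ∫_{0}^{1} (2*u + 1) sin(3*pi*u) du = (1/pi) - (-1/(3*pi)) = 4/(3*pi).
Hence b_3 = 2·(4/(3*pi)) = 8/(3*pi).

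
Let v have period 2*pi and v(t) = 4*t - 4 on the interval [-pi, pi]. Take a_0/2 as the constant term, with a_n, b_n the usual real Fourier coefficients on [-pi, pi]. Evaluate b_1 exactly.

b_1 = 1/pi ∫_{-pi}^{pi} v(t) sin(t) dt.
Integrating by parts (boundary term plus one more integral), an antiderivative of (4*t - 4) sin(t) is -4*t*cos(t) + 4*sin(t) + 4*cos(t); evaluating from -pi to pi: ∫_{-pi}^{pi} (4*t - 4) sin(t) dt = (-4 + 4*pi) - (-4*pi - 4) = 8*pi.
Hence b_1 = (1/pi)·(8*pi) = 8.

8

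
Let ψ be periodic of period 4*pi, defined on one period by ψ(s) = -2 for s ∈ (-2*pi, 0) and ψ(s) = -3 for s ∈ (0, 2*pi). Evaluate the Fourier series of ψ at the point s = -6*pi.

s = -6*pi differs from s = -2*pi by -1 full period(s), and the series is 4*pi-periodic.
At s = -2*pi the one-sided limits are ψ(-2*pi^-) = -3 and ψ(-2*pi^+) = -2.
By Dirichlet's theorem the series converges to their average, [(-3) + (-2)]/2 = -5/2.

-5/2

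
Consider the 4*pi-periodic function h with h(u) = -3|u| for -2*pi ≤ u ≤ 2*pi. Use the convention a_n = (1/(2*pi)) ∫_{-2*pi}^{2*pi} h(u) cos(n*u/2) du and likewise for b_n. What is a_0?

a_0 = (1/(2*pi)) ∫_{-2*pi}^{2*pi} h(u) du = (1/(2*pi)) · (-12*pi**2) = -6*pi.

-6*pi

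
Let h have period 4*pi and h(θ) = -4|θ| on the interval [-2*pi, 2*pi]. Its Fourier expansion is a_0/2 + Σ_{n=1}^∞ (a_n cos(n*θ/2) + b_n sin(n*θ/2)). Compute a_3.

32/(9*pi)

a_3 = (1/(2*pi)) ∫_{-2*pi}^{2*pi} h(θ) cos(3*θ/2) dθ.
h is even and cos(3*θ/2) is even, so the integrand is even and a_3 = 1/pi ∫_0^{2*pi} h(θ) cos(3*θ/2) dθ.
Integrating by parts (boundary term plus one more integral), an antiderivative of (-4*θ) cos(3*θ/2) is -8*θ*sin(3*θ/2)/3 - 16*cos(3*θ/2)/9; evaluating from 0 to 2*pi: ∫_{0}^{2*pi} (-4*θ) cos(3*θ/2) dθ = (16/9) - (-16/9) = 32/9.
Hence a_3 = (1/pi)·(32/9) = 32/(9*pi).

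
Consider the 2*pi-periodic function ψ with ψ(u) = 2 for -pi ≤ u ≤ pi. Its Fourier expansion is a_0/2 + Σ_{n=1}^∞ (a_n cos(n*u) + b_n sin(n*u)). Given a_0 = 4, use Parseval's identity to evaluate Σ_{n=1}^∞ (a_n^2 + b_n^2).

Parseval: a_0^2/2 + Σ_{n≥1} (a_n^2+b_n^2) = 1/pi ∫_{-pi}^{pi} ψ(u)^2 du = 8.
Subtract a_0^2/2 = 8: Σ (a_n^2+b_n^2) = 0.

0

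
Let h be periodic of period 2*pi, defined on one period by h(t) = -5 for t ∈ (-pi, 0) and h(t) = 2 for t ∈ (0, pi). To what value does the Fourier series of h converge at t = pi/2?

2

h is continuous at t = pi/2 with value 2, so the series converges to 2 there.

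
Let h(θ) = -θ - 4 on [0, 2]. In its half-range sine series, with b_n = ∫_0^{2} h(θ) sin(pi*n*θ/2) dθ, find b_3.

-20/(3*pi)

b_3 = ∫_0^{2} (-θ - 4) sin(3*pi*θ/2) dθ.
Integrating by parts (boundary term plus one more integral), an antiderivative of (-θ - 4) sin(3*pi*θ/2) is 2*θ*cos(3*pi*θ/2)/(3*pi) - 4*sin(3*pi*θ/2)/(9*pi**2) + 8*cos(3*pi*θ/2)/(3*pi); evaluating from 0 to 2: ∫_{0}^{2} (-θ - 4) sin(3*pi*θ/2) dθ = (-4/pi) - (8/(3*pi)) = -20/(3*pi).
Hence b_3 = -20/(3*pi).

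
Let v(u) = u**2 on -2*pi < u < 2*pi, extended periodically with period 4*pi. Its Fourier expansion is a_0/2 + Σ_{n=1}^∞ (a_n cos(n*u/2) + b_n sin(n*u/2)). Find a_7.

a_7 = (1/(2*pi)) ∫_{-2*pi}^{2*pi} v(u) cos(7*u/2) du.
v is even and cos(7*u/2) is even, so the integrand is even and a_7 = 1/pi ∫_0^{2*pi} v(u) cos(7*u/2) du.
Integrating by parts twice (tabular method), an antiderivative of (u**2) cos(7*u/2) is 2*u**2*sin(7*u/2)/7 + 8*u*cos(7*u/2)/49 - 16*sin(7*u/2)/343; evaluating from 0 to 2*pi: ∫_{0}^{2*pi} (u**2) cos(7*u/2) du = (-16*pi/49) - (0) = -16*pi/49.
Hence a_7 = (1/pi)·(-16*pi/49) = -16/49.

-16/49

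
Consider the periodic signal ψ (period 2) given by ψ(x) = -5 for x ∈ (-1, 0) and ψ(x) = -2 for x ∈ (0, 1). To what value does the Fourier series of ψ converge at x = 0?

-7/2

At x = 0 the one-sided limits are ψ(0^-) = -5 and ψ(0^+) = -2.
By Dirichlet's theorem the series converges to their average, [(-5) + (-2)]/2 = -7/2.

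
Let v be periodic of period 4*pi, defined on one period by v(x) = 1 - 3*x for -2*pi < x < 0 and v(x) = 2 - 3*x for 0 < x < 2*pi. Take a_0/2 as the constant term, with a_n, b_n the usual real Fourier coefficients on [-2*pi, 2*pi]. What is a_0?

3

a_0 = (1/(2*pi)) ∫_{-2*pi}^{2*pi} v(x) dx = (1/(2*pi)) · (6*pi) = 3.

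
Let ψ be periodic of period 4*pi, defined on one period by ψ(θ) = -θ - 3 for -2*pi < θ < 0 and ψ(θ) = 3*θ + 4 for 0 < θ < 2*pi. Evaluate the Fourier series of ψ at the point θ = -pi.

-3 + pi

ψ is continuous at θ = -pi with value -3 + pi, so the series converges to -3 + pi there.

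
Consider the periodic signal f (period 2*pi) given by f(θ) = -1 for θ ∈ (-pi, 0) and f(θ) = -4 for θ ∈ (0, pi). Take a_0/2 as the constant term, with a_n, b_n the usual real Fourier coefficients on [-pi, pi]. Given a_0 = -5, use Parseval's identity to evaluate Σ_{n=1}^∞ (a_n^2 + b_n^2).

9/2

Parseval: a_0^2/2 + Σ_{n≥1} (a_n^2+b_n^2) = 1/pi ∫_{-pi}^{pi} f(θ)^2 dθ = 17.
Subtract a_0^2/2 = 25/2: Σ (a_n^2+b_n^2) = 9/2.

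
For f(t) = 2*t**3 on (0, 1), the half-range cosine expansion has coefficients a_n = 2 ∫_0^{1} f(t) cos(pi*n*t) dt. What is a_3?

a_3 = 2 ∫_0^{1} (2*t**3) cos(3*pi*t) dt.
Integrating by parts three times (tabular method), an antiderivative of (2*t**3) cos(3*pi*t) is 2*t**3*sin(3*pi*t)/(3*pi) + 2*t**2*cos(3*pi*t)/(3*pi**2) - 4*t*sin(3*pi*t)/(9*pi**3) - 4*cos(3*pi*t)/(27*pi**4); evaluating from 0 to 1: ∫_{0}^{1} (2*t**3) cos(3*pi*t) dt = (2*(2 - 9*pi**2)/(27*pi**4)) - (-4/(27*pi**4)) = 2*(4 - 9*pi**2)/(27*pi**4).
Hence a_3 = 2·(2*(4 - 9*pi**2)/(27*pi**4)) = 4*(4 - 9*pi**2)/(27*pi**4).

4*(4 - 9*pi**2)/(27*pi**4)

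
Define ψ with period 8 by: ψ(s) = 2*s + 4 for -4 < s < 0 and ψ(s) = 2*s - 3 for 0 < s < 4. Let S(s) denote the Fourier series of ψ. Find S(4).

1/2

At s = 4 the one-sided limits are ψ(4^-) = 5 and ψ(4^+) = -4.
By Dirichlet's theorem the series converges to their average, [(5) + (-4)]/2 = 1/2.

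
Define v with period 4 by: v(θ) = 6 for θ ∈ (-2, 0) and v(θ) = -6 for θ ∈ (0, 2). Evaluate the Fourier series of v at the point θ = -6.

θ = -6 differs from θ = -2 by -1 full period(s), and the series is 4-periodic.
At θ = -2 the one-sided limits are v(-2^-) = -6 and v(-2^+) = 6.
By Dirichlet's theorem the series converges to their average, [(-6) + (6)]/2 = 0.

0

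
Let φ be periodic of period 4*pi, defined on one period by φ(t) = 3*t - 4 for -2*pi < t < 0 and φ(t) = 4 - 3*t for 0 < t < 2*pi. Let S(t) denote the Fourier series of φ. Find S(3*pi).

-3*pi - 4

t = 3*pi differs from t = -pi by 1 full period(s), and the series is 4*pi-periodic.
φ is continuous at t = -pi with value -3*pi - 4, so the series converges to -3*pi - 4 there.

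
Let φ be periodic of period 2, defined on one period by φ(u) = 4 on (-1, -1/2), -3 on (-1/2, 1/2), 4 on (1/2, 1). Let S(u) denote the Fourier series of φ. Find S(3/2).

1/2

u = 3/2 differs from u = -1/2 by 1 full period(s), and the series is 2-periodic.
At u = -1/2 the one-sided limits are φ(-1/2^-) = 4 and φ(-1/2^+) = -3.
By Dirichlet's theorem the series converges to their average, [(4) + (-3)]/2 = 1/2.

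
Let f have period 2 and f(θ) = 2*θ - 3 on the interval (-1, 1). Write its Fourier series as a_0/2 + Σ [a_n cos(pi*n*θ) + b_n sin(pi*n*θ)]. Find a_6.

a_6 = ∫_{-1}^{1} f(θ) cos(6*pi*θ) dθ.
Integrating by parts (boundary term plus one more integral), an antiderivative of (2*θ - 3) cos(6*pi*θ) is θ*sin(6*pi*θ)/(3*pi) - sin(6*pi*θ)/(2*pi) + cos(6*pi*θ)/(18*pi**2); evaluating from -1 to 1: ∫_{-1}^{1} (2*θ - 3) cos(6*pi*θ) dθ = (1/(18*pi**2)) - (1/(18*pi**2)) = 0.
Hence a_6 = 0.

0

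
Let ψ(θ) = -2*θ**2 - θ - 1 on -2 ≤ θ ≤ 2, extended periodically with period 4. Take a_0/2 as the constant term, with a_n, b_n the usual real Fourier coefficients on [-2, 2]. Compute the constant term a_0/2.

-11/3

a_0 = 1/2 ∫_{-2}^{2} ψ(θ) dθ = 1/2 · (-44/3) = -22/3.
So the constant term a_0/2 = -11/3.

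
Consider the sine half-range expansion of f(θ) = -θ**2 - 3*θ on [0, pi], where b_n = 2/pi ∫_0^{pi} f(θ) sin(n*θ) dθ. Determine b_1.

-2*pi - 6 + 8/pi

b_1 = 2/pi ∫_0^{pi} (-θ**2 - 3*θ) sin(θ) dθ.
Integrating by parts twice (tabular method), an antiderivative of (-θ**2 - 3*θ) sin(θ) is θ**2*cos(θ) - 2*θ*sin(θ) + 3*θ*cos(θ) - 3*sin(θ) - 2*cos(θ); evaluating from 0 to pi: ∫_{0}^{pi} (-θ**2 - 3*θ) sin(θ) dθ = (-pi**2 - 3*pi + 2) - (-2) = -pi**2 - 3*pi + 4.
Hence b_1 = (2/pi)·(-pi**2 - 3*pi + 4) = -2*pi - 6 + 8/pi.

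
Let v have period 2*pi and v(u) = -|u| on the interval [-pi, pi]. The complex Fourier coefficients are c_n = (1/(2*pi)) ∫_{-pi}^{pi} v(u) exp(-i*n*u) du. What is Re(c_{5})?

2/(25*pi)

Since v is real-valued, Re(c_{5}) = (1/(2*pi)) ∫_{-pi}^{pi} v(u) cos(5*u) du = a_{5}/2.
v is even and cos(5*u) is even, so the integrand is even: ∫_{-pi}^{pi} v(u) cos(5*u) du = 2∫_0^{pi} v(u) cos(5*u) du.
Integrating by parts (boundary term plus one more integral), an antiderivative of (-u) cos(5*u) is -u*sin(5*u)/5 - cos(5*u)/25; evaluating from 0 to pi: ∫_{0}^{pi} (-u) cos(5*u) du = (1/25) - (-1/25) = 2/25.
So ∫_{-pi}^{pi} v(u) cos(5*u) du = 4/25.
Hence Re(c_{5}) = (1/(2*pi))·(4/25) = 2/(25*pi).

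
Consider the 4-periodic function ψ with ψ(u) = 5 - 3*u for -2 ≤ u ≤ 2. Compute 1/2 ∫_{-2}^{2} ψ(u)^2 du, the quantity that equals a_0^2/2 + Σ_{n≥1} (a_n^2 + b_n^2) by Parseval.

1/2 ∫_{-2}^{2} ψ(u)^2 du = 1/2 · (148) = 74.

74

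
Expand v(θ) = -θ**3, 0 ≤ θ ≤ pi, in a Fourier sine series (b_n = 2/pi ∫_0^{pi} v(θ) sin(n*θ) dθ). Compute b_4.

b_4 = 2/pi ∫_0^{pi} (-θ**3) sin(4*θ) dθ.
Integrating by parts three times (tabular method), an antiderivative of (-θ**3) sin(4*θ) is θ**3*cos(4*θ)/4 - 3*θ**2*sin(4*θ)/16 - 3*θ*cos(4*θ)/32 + 3*sin(4*θ)/128; evaluating from 0 to pi: ∫_{0}^{pi} (-θ**3) sin(4*θ) dθ = (pi*(-3 + 8*pi**2)/32) - (0) = pi*(-3 + 8*pi**2)/32.
Hence b_4 = (2/pi)·(pi*(-3 + 8*pi**2)/32) = -3/16 + pi**2/2.

-3/16 + pi**2/2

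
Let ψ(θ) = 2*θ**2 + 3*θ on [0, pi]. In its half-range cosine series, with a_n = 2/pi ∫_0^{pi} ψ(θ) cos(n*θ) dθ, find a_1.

a_1 = 2/pi ∫_0^{pi} (2*θ**2 + 3*θ) cos(θ) dθ.
Integrating by parts twice (tabular method), an antiderivative of (2*θ**2 + 3*θ) cos(θ) is 2*θ**2*sin(θ) + 3*θ*sin(θ) + 4*θ*cos(θ) - 4*sin(θ) + 3*cos(θ); evaluating from 0 to pi: ∫_{0}^{pi} (2*θ**2 + 3*θ) cos(θ) dθ = (-4*pi - 3) - (3) = -4*pi - 6.
Hence a_1 = (2/pi)·(-4*pi - 6) = -8 - 12/pi.

-8 - 12/pi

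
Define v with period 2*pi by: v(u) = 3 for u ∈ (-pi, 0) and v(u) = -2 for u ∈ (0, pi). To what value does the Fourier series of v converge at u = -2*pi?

1/2

u = -2*pi differs from u = 0 by -1 full period(s), and the series is 2*pi-periodic.
At u = 0 the one-sided limits are v(0^-) = 3 and v(0^+) = -2.
By Dirichlet's theorem the series converges to their average, [(3) + (-2)]/2 = 1/2.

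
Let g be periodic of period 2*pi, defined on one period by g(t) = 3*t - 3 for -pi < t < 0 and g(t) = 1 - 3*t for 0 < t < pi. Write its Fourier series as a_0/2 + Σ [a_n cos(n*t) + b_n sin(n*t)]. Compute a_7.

12/(49*pi)

a_7 = 1/pi ∫_{-pi}^{pi} g(t) cos(7*t) dt.
Split the integral at the breakpoints.
Integrating by parts (boundary term plus one more integral), an antiderivative of (3*t - 3) cos(7*t) is 3*t*sin(7*t)/7 - 3*sin(7*t)/7 + 3*cos(7*t)/49; evaluating from -pi to 0: ∫_{-pi}^{0} (3*t - 3) cos(7*t) dt = (3/49) - (-3/49) = 6/49.
Integrating by parts (boundary term plus one more integral), an antiderivative of (1 - 3*t) cos(7*t) is -3*t*sin(7*t)/7 + sin(7*t)/7 - 3*cos(7*t)/49; evaluating from 0 to pi: ∫_{0}^{pi} (1 - 3*t) cos(7*t) dt = (3/49) - (-3/49) = 6/49.
Summing the pieces and multiplying by (1/pi) gives a_7 = 12/(49*pi).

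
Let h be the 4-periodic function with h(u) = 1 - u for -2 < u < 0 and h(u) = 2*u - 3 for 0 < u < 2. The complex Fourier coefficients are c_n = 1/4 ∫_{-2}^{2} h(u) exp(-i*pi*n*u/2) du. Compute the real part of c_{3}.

-2/(3*pi**2)

Since h is real-valued, Re(c_{3}) = 1/4 ∫_{-2}^{2} h(u) cos(3*pi*u/2) du = a_{3}/2.
Split the integral at the breakpoints.
Integrating by parts (boundary term plus one more integral), an antiderivative of (1 - u) cos(3*pi*u/2) is -2*u*sin(3*pi*u/2)/(3*pi) + 2*sin(3*pi*u/2)/(3*pi) - 4*cos(3*pi*u/2)/(9*pi**2); evaluating from -2 to 0: ∫_{-2}^{0} (1 - u) cos(3*pi*u/2) du = (-4/(9*pi**2)) - (4/(9*pi**2)) = -8/(9*pi**2).
Integrating by parts (boundary term plus one more integral), an antiderivative of (2*u - 3) cos(3*pi*u/2) is 4*u*sin(3*pi*u/2)/(3*pi) - 2*sin(3*pi*u/2)/pi + 8*cos(3*pi*u/2)/(9*pi**2); evaluating from 0 to 2: ∫_{0}^{2} (2*u - 3) cos(3*pi*u/2) du = (-8/(9*pi**2)) - (8/(9*pi**2)) = -16/(9*pi**2).
So ∫_{-2}^{2} h(u) cos(3*pi*u/2) du = -8/(3*pi**2).
Hence Re(c_{3}) = (1/4)·(-8/(3*pi**2)) = -2/(3*pi**2).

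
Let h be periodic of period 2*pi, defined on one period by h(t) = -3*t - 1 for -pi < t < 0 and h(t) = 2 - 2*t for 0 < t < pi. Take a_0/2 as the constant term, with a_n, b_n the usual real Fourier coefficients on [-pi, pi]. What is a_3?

-2/(9*pi)

a_3 = 1/pi ∫_{-pi}^{pi} h(t) cos(3*t) dt.
Split the integral at the breakpoints.
Integrating by parts (boundary term plus one more integral), an antiderivative of (-3*t - 1) cos(3*t) is -t*sin(3*t) - sin(3*t)/3 - cos(3*t)/3; evaluating from -pi to 0: ∫_{-pi}^{0} (-3*t - 1) cos(3*t) dt = (-1/3) - (1/3) = -2/3.
Integrating by parts (boundary term plus one more integral), an antiderivative of (2 - 2*t) cos(3*t) is -2*t*sin(3*t)/3 + 2*sin(3*t)/3 - 2*cos(3*t)/9; evaluating from 0 to pi: ∫_{0}^{pi} (2 - 2*t) cos(3*t) dt = (2/9) - (-2/9) = 4/9.
Summing the pieces and multiplying by (1/pi) gives a_3 = -2/(9*pi).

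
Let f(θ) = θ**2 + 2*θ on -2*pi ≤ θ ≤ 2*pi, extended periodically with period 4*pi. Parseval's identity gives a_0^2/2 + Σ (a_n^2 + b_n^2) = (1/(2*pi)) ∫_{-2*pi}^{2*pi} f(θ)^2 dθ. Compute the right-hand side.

32*pi**2*(5 + 3*pi**2)/15

(1/(2*pi)) ∫_{-2*pi}^{2*pi} f(θ)^2 dθ = (1/(2*pi)) · (64*pi**3*(5 + 3*pi**2)/15) = 32*pi**2*(5 + 3*pi**2)/15.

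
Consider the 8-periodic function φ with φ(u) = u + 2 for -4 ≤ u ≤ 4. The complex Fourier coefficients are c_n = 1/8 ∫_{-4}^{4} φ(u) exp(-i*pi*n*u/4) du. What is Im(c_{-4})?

Since φ is real-valued, Im(c_{-4}) = -1/8 ∫_{-4}^{4} φ(u) sin(-pi*u) du = b_{4}/2.
Integrating by parts (boundary term plus one more integral), an antiderivative of (u + 2) sin(-pi*u) is u*cos(pi*u)/pi - sin(pi*u)/pi**2 + 2*cos(pi*u)/pi; evaluating from -4 to 4: ∫_{-4}^{4} (u + 2) sin(-pi*u) du = (6/pi) - (-2/pi) = 8/pi.
Hence Im(c_{-4}) = (-1/8)·(8/pi) = -1/pi.

-1/pi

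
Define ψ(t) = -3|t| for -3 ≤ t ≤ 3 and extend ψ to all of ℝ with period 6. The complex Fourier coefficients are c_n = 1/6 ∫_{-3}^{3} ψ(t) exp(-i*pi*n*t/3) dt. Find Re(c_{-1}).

18/pi**2

Since ψ is real-valued, Re(c_{-1}) = 1/6 ∫_{-3}^{3} ψ(t) cos(-pi*t/3) dt = a_{1}/2.
ψ is even and cos(-pi*t/3) is even, so the integrand is even: ∫_{-3}^{3} ψ(t) cos(-pi*t/3) dt = 2∫_0^{3} ψ(t) cos(-pi*t/3) dt.
Integrating by parts (boundary term plus one more integral), an antiderivative of (-3*t) cos(-pi*t/3) is -9*t*sin(pi*t/3)/pi - 27*cos(pi*t/3)/pi**2; evaluating from 0 to 3: ∫_{0}^{3} (-3*t) cos(-pi*t/3) dt = (27/pi**2) - (-27/pi**2) = 54/pi**2.
So ∫_{-3}^{3} ψ(t) cos(-pi*t/3) dt = 108/pi**2.
Hence Re(c_{-1}) = (1/6)·(108/pi**2) = 18/pi**2.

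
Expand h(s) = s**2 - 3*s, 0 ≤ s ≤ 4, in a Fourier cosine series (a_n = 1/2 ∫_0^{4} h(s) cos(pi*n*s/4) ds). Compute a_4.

a_4 = 1/2 ∫_0^{4} (s**2 - 3*s) cos(pi*s) ds.
Integrating by parts twice (tabular method), an antiderivative of (s**2 - 3*s) cos(pi*s) is s**2*sin(pi*s)/pi - 3*s*sin(pi*s)/pi + 2*s*cos(pi*s)/pi**2 - 2*sin(pi*s)/pi**3 - 3*cos(pi*s)/pi**2; evaluating from 0 to 4: ∫_{0}^{4} (s**2 - 3*s) cos(pi*s) ds = (5/pi**2) - (-3/pi**2) = 8/pi**2.
Hence a_4 = (1/2)·(8/pi**2) = 4/pi**2.

4/pi**2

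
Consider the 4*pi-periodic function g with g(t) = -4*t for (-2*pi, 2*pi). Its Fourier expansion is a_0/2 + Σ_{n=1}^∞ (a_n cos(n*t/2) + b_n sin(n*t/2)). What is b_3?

b_3 = (1/(2*pi)) ∫_{-2*pi}^{2*pi} g(t) sin(3*t/2) dt.
g is odd and sin(3*t/2) is odd, so the integrand is even and b_3 = 1/pi ∫_0^{2*pi} g(t) sin(3*t/2) dt.
Integrating by parts (boundary term plus one more integral), an antiderivative of (-4*t) sin(3*t/2) is 8*t*cos(3*t/2)/3 - 16*sin(3*t/2)/9; evaluating from 0 to 2*pi: ∫_{0}^{2*pi} (-4*t) sin(3*t/2) dt = (-16*pi/3) - (0) = -16*pi/3.
Hence b_3 = (1/pi)·(-16*pi/3) = -16/3.

-16/3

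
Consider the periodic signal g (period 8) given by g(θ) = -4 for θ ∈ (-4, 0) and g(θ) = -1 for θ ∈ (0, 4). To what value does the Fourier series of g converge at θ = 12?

-5/2

θ = 12 differs from θ = -4 by 2 full period(s), and the series is 8-periodic.
At θ = -4 the one-sided limits are g(-4^-) = -1 and g(-4^+) = -4.
By Dirichlet's theorem the series converges to their average, [(-1) + (-4)]/2 = -5/2.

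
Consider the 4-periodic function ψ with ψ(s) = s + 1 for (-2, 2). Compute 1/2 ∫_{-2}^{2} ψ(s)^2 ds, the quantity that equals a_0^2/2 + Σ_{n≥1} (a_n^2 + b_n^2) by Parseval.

14/3

1/2 ∫_{-2}^{2} ψ(s)^2 ds = 1/2 · (28/3) = 14/3.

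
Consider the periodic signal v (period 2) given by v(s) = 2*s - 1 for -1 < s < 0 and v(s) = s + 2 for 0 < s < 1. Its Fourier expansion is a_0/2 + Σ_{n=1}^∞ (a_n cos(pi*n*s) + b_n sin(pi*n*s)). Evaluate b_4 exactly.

-3/(4*pi)

b_4 = ∫_{-1}^{1} v(s) sin(4*pi*s) ds.
Split the integral at the breakpoints.
Integrating by parts (boundary term plus one more integral), an antiderivative of (2*s - 1) sin(4*pi*s) is -s*cos(4*pi*s)/(2*pi) + sin(4*pi*s)/(8*pi**2) + cos(4*pi*s)/(4*pi); evaluating from -1 to 0: ∫_{-1}^{0} (2*s - 1) sin(4*pi*s) ds = (1/(4*pi)) - (3/(4*pi)) = -1/(2*pi).
Integrating by parts (boundary term plus one more integral), an antiderivative of (s + 2) sin(4*pi*s) is -s*cos(4*pi*s)/(4*pi) + sin(4*pi*s)/(16*pi**2) - cos(4*pi*s)/(2*pi); evaluating from 0 to 1: ∫_{0}^{1} (s + 2) sin(4*pi*s) ds = (-3/(4*pi)) - (-1/(2*pi)) = -1/(4*pi).
Summing the pieces gives b_4 = -3/(4*pi).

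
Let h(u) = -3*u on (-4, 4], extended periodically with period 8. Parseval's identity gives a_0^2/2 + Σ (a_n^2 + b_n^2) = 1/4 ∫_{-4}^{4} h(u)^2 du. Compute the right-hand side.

96

1/4 ∫_{-4}^{4} h(u)^2 du = 1/4 · (384) = 96.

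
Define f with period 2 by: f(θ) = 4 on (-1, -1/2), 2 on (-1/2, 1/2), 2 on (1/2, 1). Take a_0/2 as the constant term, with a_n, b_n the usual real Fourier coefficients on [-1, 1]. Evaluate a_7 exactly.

a_7 = ∫_{-1}^{1} f(θ) cos(7*pi*θ) dθ.
Split the integral at the breakpoints.
Directly, an antiderivative of (4) cos(7*pi*θ) is 4*sin(7*pi*θ)/(7*pi); evaluating from -1 to -1/2: ∫_{-1}^{-1/2} (4) cos(7*pi*θ) dθ = (4/(7*pi)) - (0) = 4/(7*pi).
Directly, an antiderivative of (2) cos(7*pi*θ) is 2*sin(7*pi*θ)/(7*pi); evaluating from -1/2 to 1/2: ∫_{-1/2}^{1/2} (2) cos(7*pi*θ) dθ = (-2/(7*pi)) - (2/(7*pi)) = -4/(7*pi).
Directly, an antiderivative of (2) cos(7*pi*θ) is 2*sin(7*pi*θ)/(7*pi); evaluating from 1/2 to 1: ∫_{1/2}^{1} (2) cos(7*pi*θ) dθ = (0) - (-2/(7*pi)) = 2/(7*pi).
Summing the pieces gives a_7 = 2/(7*pi).

2/(7*pi)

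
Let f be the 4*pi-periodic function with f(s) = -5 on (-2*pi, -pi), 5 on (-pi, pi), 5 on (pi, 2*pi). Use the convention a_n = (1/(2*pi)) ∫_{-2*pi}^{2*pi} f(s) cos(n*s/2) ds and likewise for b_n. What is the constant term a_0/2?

5/2

a_0 = (1/(2*pi)) ∫_{-2*pi}^{2*pi} f(s) ds = (1/(2*pi)) · (10*pi) = 5.
So the constant term a_0/2 = 5/2.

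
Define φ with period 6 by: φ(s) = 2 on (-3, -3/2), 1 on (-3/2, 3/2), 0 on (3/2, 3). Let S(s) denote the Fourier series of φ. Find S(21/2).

3/2

s = 21/2 differs from s = -3/2 by 2 full period(s), and the series is 6-periodic.
At s = -3/2 the one-sided limits are φ(-3/2^-) = 2 and φ(-3/2^+) = 1.
By Dirichlet's theorem the series converges to their average, [(2) + (1)]/2 = 3/2.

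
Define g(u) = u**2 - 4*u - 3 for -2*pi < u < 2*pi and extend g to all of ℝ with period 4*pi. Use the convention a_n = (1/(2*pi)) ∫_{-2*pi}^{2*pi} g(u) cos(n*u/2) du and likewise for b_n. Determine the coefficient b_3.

-16/3

b_3 = (1/(2*pi)) ∫_{-2*pi}^{2*pi} g(u) sin(3*u/2) du.
Integrating by parts twice (tabular method), an antiderivative of (u**2 - 4*u - 3) sin(3*u/2) is -2*u**2*cos(3*u/2)/3 + 8*u*sin(3*u/2)/9 + 8*u*cos(3*u/2)/3 - 16*sin(3*u/2)/9 + 70*cos(3*u/2)/27; evaluating from -2*pi to 2*pi: ∫_{-2*pi}^{2*pi} (u**2 - 4*u - 3) sin(3*u/2) du = (-16*pi/3 - 70/27 + 8*pi**2/3) - (-70/27 + 16*pi/3 + 8*pi**2/3) = -32*pi/3.
Hence b_3 = (1/(2*pi))·(-32*pi/3) = -16/3.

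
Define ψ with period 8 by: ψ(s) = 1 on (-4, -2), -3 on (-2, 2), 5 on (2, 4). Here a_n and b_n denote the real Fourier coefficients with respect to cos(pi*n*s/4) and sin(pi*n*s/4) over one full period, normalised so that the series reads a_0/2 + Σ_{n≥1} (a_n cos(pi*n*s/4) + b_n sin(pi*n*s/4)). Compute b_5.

4/(5*pi)

b_5 = 1/4 ∫_{-4}^{4} ψ(s) sin(5*pi*s/4) ds.
Split the integral at the breakpoints.
Directly, an antiderivative of (1) sin(5*pi*s/4) is -4*cos(5*pi*s/4)/(5*pi); evaluating from -4 to -2: ∫_{-4}^{-2} (1) sin(5*pi*s/4) ds = (0) - (4/(5*pi)) = -4/(5*pi).
Directly, an antiderivative of (-3) sin(5*pi*s/4) is 12*cos(5*pi*s/4)/(5*pi); evaluating from -2 to 2: ∫_{-2}^{2} (-3) sin(5*pi*s/4) ds = (0) - (0) = 0.
Directly, an antiderivative of (5) sin(5*pi*s/4) is -4*cos(5*pi*s/4)/pi; evaluating from 2 to 4: ∫_{2}^{4} (5) sin(5*pi*s/4) ds = (4/pi) - (0) = 4/pi.
Summing the pieces and multiplying by (1/4) gives b_5 = 4/(5*pi).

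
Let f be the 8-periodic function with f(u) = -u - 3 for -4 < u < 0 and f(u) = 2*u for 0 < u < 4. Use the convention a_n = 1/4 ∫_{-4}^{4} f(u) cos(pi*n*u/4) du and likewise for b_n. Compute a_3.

a_3 = 1/4 ∫_{-4}^{4} f(u) cos(3*pi*u/4) du.
Split the integral at the breakpoints.
Integrating by parts (boundary term plus one more integral), an antiderivative of (-u - 3) cos(3*pi*u/4) is -4*u*sin(3*pi*u/4)/(3*pi) - 4*sin(3*pi*u/4)/pi - 16*cos(3*pi*u/4)/(9*pi**2); evaluating from -4 to 0: ∫_{-4}^{0} (-u - 3) cos(3*pi*u/4) du = (-16/(9*pi**2)) - (16/(9*pi**2)) = -32/(9*pi**2).
Integrating by parts (boundary term plus one more integral), an antiderivative of (2*u) cos(3*pi*u/4) is 8*u*sin(3*pi*u/4)/(3*pi) + 32*cos(3*pi*u/4)/(9*pi**2); evaluating from 0 to 4: ∫_{0}^{4} (2*u) cos(3*pi*u/4) du = (-32/(9*pi**2)) - (32/(9*pi**2)) = -64/(9*pi**2).
Summing the pieces and multiplying by (1/4) gives a_3 = -8/(3*pi**2).

-8/(3*pi**2)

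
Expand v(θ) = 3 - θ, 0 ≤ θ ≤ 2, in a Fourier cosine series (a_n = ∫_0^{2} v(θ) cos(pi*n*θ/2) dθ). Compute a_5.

8/(25*pi**2)

a_5 = ∫_0^{2} (3 - θ) cos(5*pi*θ/2) dθ.
Integrating by parts (boundary term plus one more integral), an antiderivative of (3 - θ) cos(5*pi*θ/2) is -2*θ*sin(5*pi*θ/2)/(5*pi) + 6*sin(5*pi*θ/2)/(5*pi) - 4*cos(5*pi*θ/2)/(25*pi**2); evaluating from 0 to 2: ∫_{0}^{2} (3 - θ) cos(5*pi*θ/2) dθ = (4/(25*pi**2)) - (-4/(25*pi**2)) = 8/(25*pi**2).
Hence a_5 = 8/(25*pi**2).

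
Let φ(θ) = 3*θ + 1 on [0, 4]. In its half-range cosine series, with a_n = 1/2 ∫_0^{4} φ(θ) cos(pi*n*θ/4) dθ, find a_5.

-48/(25*pi**2)

a_5 = 1/2 ∫_0^{4} (3*θ + 1) cos(5*pi*θ/4) dθ.
Integrating by parts (boundary term plus one more integral), an antiderivative of (3*θ + 1) cos(5*pi*θ/4) is 12*θ*sin(5*pi*θ/4)/(5*pi) + 4*sin(5*pi*θ/4)/(5*pi) + 48*cos(5*pi*θ/4)/(25*pi**2); evaluating from 0 to 4: ∫_{0}^{4} (3*θ + 1) cos(5*pi*θ/4) dθ = (-48/(25*pi**2)) - (48/(25*pi**2)) = -96/(25*pi**2).
Hence a_5 = (1/2)·(-96/(25*pi**2)) = -48/(25*pi**2).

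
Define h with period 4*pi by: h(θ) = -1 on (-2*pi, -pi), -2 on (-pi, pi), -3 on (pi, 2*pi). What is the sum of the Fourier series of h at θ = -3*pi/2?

-1

h is continuous at θ = -3*pi/2 with value -1, so the series converges to -1 there.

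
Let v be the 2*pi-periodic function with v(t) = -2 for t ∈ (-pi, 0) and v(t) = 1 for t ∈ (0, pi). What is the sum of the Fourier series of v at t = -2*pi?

t = -2*pi differs from t = 0 by -1 full period(s), and the series is 2*pi-periodic.
At t = 0 the one-sided limits are v(0^-) = -2 and v(0^+) = 1.
By Dirichlet's theorem the series converges to their average, [(-2) + (1)]/2 = -1/2.

-1/2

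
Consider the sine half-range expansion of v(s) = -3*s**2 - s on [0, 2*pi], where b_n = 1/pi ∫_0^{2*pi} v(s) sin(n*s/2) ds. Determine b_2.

b_2 = 1/pi ∫_0^{2*pi} (-3*s**2 - s) sin(s) ds.
Integrating by parts twice (tabular method), an antiderivative of (-3*s**2 - s) sin(s) is 3*s**2*cos(s) - 6*s*sin(s) + s*cos(s) - sin(s) - 6*cos(s); evaluating from 0 to 2*pi: ∫_{0}^{2*pi} (-3*s**2 - s) sin(s) ds = (-6 + 2*pi + 12*pi**2) - (-6) = 2*pi*(1 + 6*pi).
Hence b_2 = (1/pi)·(2*pi*(1 + 6*pi)) = 2 + 12*pi.

2 + 12*pi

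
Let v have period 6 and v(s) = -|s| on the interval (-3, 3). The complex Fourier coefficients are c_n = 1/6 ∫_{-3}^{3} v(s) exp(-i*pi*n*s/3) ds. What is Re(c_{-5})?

6/(25*pi**2)

Since v is real-valued, Re(c_{-5}) = 1/6 ∫_{-3}^{3} v(s) cos(-5*pi*s/3) ds = a_{5}/2.
v is even and cos(-5*pi*s/3) is even, so the integrand is even: ∫_{-3}^{3} v(s) cos(-5*pi*s/3) ds = 2∫_0^{3} v(s) cos(-5*pi*s/3) ds.
Integrating by parts (boundary term plus one more integral), an antiderivative of (-s) cos(-5*pi*s/3) is -3*s*sin(5*pi*s/3)/(5*pi) - 9*cos(5*pi*s/3)/(25*pi**2); evaluating from 0 to 3: ∫_{0}^{3} (-s) cos(-5*pi*s/3) ds = (9/(25*pi**2)) - (-9/(25*pi**2)) = 18/(25*pi**2).
So ∫_{-3}^{3} v(s) cos(-5*pi*s/3) ds = 36/(25*pi**2).
Hence Re(c_{-5}) = (1/6)·(36/(25*pi**2)) = 6/(25*pi**2).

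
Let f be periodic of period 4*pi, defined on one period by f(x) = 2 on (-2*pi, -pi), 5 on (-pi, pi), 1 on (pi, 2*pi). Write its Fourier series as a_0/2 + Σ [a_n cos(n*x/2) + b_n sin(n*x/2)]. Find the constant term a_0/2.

a_0 = (1/(2*pi)) ∫_{-2*pi}^{2*pi} f(x) dx = (1/(2*pi)) · (13*pi) = 13/2.
So the constant term a_0/2 = 13/4.

13/4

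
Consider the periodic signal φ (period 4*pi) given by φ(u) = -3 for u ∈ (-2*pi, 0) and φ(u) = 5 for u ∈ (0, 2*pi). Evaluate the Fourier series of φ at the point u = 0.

1

At u = 0 the one-sided limits are φ(0^-) = -3 and φ(0^+) = 5.
By Dirichlet's theorem the series converges to their average, [(-3) + (5)]/2 = 1.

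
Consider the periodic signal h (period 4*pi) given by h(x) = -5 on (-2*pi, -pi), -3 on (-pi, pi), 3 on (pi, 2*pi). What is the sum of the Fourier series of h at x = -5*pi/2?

3

x = -5*pi/2 differs from x = 3*pi/2 by -1 full period(s), and the series is 4*pi-periodic.
h is continuous at x = 3*pi/2 with value 3, so the series converges to 3 there.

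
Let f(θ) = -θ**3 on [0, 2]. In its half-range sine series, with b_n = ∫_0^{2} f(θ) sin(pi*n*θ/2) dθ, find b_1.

b_1 = ∫_0^{2} (-θ**3) sin(pi*θ/2) dθ.
Integrating by parts three times (tabular method), an antiderivative of (-θ**3) sin(pi*θ/2) is 2*θ**3*cos(pi*θ/2)/pi - 12*θ**2*sin(pi*θ/2)/pi**2 - 48*θ*cos(pi*θ/2)/pi**3 + 96*sin(pi*θ/2)/pi**4; evaluating from 0 to 2: ∫_{0}^{2} (-θ**3) sin(pi*θ/2) dθ = (-16/pi + 96/pi**3) - (0) = -16/pi + 96/pi**3.
Hence b_1 = -16/pi + 96/pi**3.

-16/pi + 96/pi**3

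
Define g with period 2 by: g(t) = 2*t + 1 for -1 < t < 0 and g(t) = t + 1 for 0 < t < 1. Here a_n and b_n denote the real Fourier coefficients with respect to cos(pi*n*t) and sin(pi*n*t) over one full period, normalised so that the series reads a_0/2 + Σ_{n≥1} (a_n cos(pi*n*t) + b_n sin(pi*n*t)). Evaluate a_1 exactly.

2/pi**2

a_1 = ∫_{-1}^{1} g(t) cos(pi*t) dt.
Split the integral at the breakpoints.
Integrating by parts (boundary term plus one more integral), an antiderivative of (2*t + 1) cos(pi*t) is 2*t*sin(pi*t)/pi + sin(pi*t)/pi + 2*cos(pi*t)/pi**2; evaluating from -1 to 0: ∫_{-1}^{0} (2*t + 1) cos(pi*t) dt = (2/pi**2) - (-2/pi**2) = 4/pi**2.
Integrating by parts (boundary term plus one more integral), an antiderivative of (t + 1) cos(pi*t) is t*sin(pi*t)/pi + sin(pi*t)/pi + cos(pi*t)/pi**2; evaluating from 0 to 1: ∫_{0}^{1} (t + 1) cos(pi*t) dt = (-1/pi**2) - (pi**(-2)) = -2/pi**2.
Summing the pieces gives a_1 = 2/pi**2.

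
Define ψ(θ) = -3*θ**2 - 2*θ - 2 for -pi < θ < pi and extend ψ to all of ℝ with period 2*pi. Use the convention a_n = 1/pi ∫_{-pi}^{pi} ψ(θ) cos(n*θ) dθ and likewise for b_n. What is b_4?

b_4 = 1/pi ∫_{-pi}^{pi} ψ(θ) sin(4*θ) dθ.
Integrating by parts twice (tabular method), an antiderivative of (-3*θ**2 - 2*θ - 2) sin(4*θ) is 3*θ**2*cos(4*θ)/4 - 3*θ*sin(4*θ)/8 + θ*cos(4*θ)/2 - sin(4*θ)/8 + 13*cos(4*θ)/32; evaluating from -pi to pi: ∫_{-pi}^{pi} (-3*θ**2 - 2*θ - 2) sin(4*θ) dθ = (13/32 + pi/2 + 3*pi**2/4) - (-pi/2 + 13/32 + 3*pi**2/4) = pi.
Hence b_4 = (1/pi)·(pi) = 1.

1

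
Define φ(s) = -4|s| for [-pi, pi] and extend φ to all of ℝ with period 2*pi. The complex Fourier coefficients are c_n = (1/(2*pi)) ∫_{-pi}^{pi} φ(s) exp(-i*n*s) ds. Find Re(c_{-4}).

0

Since φ is real-valued, Re(c_{-4}) = (1/(2*pi)) ∫_{-pi}^{pi} φ(s) cos(-4*s) ds = a_{4}/2.
φ is even and cos(-4*s) is even, so the integrand is even: ∫_{-pi}^{pi} φ(s) cos(-4*s) ds = 2∫_0^{pi} φ(s) cos(-4*s) ds.
Integrating by parts (boundary term plus one more integral), an antiderivative of (-4*s) cos(-4*s) is -s*sin(4*s) - cos(4*s)/4; evaluating from 0 to pi: ∫_{0}^{pi} (-4*s) cos(-4*s) ds = (-1/4) - (-1/4) = 0.
So ∫_{-pi}^{pi} φ(s) cos(-4*s) ds = 0.
Hence Re(c_{-4}) = (1/(2*pi))·(0) = 0.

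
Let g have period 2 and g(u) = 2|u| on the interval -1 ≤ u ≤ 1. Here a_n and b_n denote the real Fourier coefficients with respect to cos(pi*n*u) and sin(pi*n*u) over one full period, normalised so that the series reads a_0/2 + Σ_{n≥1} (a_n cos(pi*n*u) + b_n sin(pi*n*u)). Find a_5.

a_5 = ∫_{-1}^{1} g(u) cos(5*pi*u) du.
g is even and cos(5*pi*u) is even, so the integrand is even and a_5 = 2 ∫_0^{1} g(u) cos(5*pi*u) du.
Integrating by parts (boundary term plus one more integral), an antiderivative of (2*u) cos(5*pi*u) is 2*u*sin(5*pi*u)/(5*pi) + 2*cos(5*pi*u)/(25*pi**2); evaluating from 0 to 1: ∫_{0}^{1} (2*u) cos(5*pi*u) du = (-2/(25*pi**2)) - (2/(25*pi**2)) = -4/(25*pi**2).
Hence a_5 = 2·(-4/(25*pi**2)) = -8/(25*pi**2).

-8/(25*pi**2)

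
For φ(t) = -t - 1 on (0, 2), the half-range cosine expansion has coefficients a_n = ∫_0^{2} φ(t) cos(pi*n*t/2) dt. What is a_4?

a_4 = ∫_0^{2} (-t - 1) cos(2*pi*t) dt.
Integrating by parts (boundary term plus one more integral), an antiderivative of (-t - 1) cos(2*pi*t) is -t*sin(2*pi*t)/(2*pi) - sin(2*pi*t)/(2*pi) - cos(2*pi*t)/(4*pi**2); evaluating from 0 to 2: ∫_{0}^{2} (-t - 1) cos(2*pi*t) dt = (-1/(4*pi**2)) - (-1/(4*pi**2)) = 0.
Hence a_4 = 0.

0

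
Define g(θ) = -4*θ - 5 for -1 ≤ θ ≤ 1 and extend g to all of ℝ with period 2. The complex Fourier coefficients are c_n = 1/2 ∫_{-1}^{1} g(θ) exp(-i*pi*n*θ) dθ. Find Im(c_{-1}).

-4/pi

Since g is real-valued, Im(c_{-1}) = -1/2 ∫_{-1}^{1} g(θ) sin(-pi*θ) dθ = b_{1}/2.
Integrating by parts (boundary term plus one more integral), an antiderivative of (-4*θ - 5) sin(-pi*θ) is -4*θ*cos(pi*θ)/pi + 4*sin(pi*θ)/pi**2 - 5*cos(pi*θ)/pi; evaluating from -1 to 1: ∫_{-1}^{1} (-4*θ - 5) sin(-pi*θ) dθ = (9/pi) - (1/pi) = 8/pi.
Hence Im(c_{-1}) = (-1/2)·(8/pi) = -4/pi.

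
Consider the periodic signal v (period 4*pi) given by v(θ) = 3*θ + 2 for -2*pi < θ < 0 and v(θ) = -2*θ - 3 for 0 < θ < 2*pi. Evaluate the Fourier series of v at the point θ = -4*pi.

-1/2

θ = -4*pi differs from θ = 0 by -1 full period(s), and the series is 4*pi-periodic.
At θ = 0 the one-sided limits are v(0^-) = 2 and v(0^+) = -3.
By Dirichlet's theorem the series converges to their average, [(2) + (-3)]/2 = -1/2.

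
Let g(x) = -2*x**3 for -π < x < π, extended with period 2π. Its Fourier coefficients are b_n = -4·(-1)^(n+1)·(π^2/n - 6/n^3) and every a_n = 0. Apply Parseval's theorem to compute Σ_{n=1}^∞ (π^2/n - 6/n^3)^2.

pi**6/14

Parseval: Σ b_n^2 = (1/π) ∫_{-π}^{π} g(x)^2 dx = 8*pi**6/7.
b_n^2 = 16·(π^2/n - 6/n^3)^2, so the sum equals (8*pi**6/7)/16 = pi**6/14.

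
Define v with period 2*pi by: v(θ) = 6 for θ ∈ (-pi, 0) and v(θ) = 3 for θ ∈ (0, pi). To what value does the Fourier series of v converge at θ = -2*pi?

θ = -2*pi differs from θ = 0 by -1 full period(s), and the series is 2*pi-periodic.
At θ = 0 the one-sided limits are v(0^-) = 6 and v(0^+) = 3.
By Dirichlet's theorem the series converges to their average, [(6) + (3)]/2 = 9/2.

9/2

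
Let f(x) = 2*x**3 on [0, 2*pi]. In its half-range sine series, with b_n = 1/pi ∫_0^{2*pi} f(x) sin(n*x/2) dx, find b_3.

b_3 = 1/pi ∫_0^{2*pi} (2*x**3) sin(3*x/2) dx.
Integrating by parts three times (tabular method), an antiderivative of (2*x**3) sin(3*x/2) is -4*x**3*cos(3*x/2)/3 + 8*x**2*sin(3*x/2)/3 + 32*x*cos(3*x/2)/9 - 64*sin(3*x/2)/27; evaluating from 0 to 2*pi: ∫_{0}^{2*pi} (2*x**3) sin(3*x/2) dx = (32*pi*(-2 + 3*pi**2)/9) - (0) = 32*pi*(-2 + 3*pi**2)/9.
Hence b_3 = (1/pi)·(32*pi*(-2 + 3*pi**2)/9) = -64/9 + 32*pi**2/3.

-64/9 + 32*pi**2/3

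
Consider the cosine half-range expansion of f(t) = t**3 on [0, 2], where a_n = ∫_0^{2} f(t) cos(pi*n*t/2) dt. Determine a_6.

4/(3*pi**2)

a_6 = ∫_0^{2} (t**3) cos(3*pi*t) dt.
Integrating by parts three times (tabular method), an antiderivative of (t**3) cos(3*pi*t) is t**3*sin(3*pi*t)/(3*pi) + t**2*cos(3*pi*t)/(3*pi**2) - 2*t*sin(3*pi*t)/(9*pi**3) - 2*cos(3*pi*t)/(27*pi**4); evaluating from 0 to 2: ∫_{0}^{2} (t**3) cos(3*pi*t) dt = (2*(-1 + 18*pi**2)/(27*pi**4)) - (-2/(27*pi**4)) = 4/(3*pi**2).
Hence a_6 = 4/(3*pi**2).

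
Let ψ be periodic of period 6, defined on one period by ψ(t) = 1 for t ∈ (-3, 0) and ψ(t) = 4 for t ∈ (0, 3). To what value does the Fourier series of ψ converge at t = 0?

5/2

At t = 0 the one-sided limits are ψ(0^-) = 1 and ψ(0^+) = 4.
By Dirichlet's theorem the series converges to their average, [(1) + (4)]/2 = 5/2.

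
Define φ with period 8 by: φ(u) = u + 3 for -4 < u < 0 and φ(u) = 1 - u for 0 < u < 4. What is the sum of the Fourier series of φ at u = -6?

u = -6 differs from u = 2 by -1 full period(s), and the series is 8-periodic.
φ is continuous at u = 2 with value -1, so the series converges to -1 there.

-1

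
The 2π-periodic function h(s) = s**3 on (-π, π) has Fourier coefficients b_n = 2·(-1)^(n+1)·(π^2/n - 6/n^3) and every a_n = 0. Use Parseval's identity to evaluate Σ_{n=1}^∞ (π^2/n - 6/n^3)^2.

pi**6/14

Parseval: Σ b_n^2 = (1/π) ∫_{-π}^{π} h(s)^2 ds = 2*pi**6/7.
b_n^2 = 4·(π^2/n - 6/n^3)^2, so the sum equals (2*pi**6/7)/4 = pi**6/14.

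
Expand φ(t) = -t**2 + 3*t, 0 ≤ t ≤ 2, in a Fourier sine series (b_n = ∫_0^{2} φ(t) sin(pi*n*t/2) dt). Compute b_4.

-1/pi

b_4 = ∫_0^{2} (-t**2 + 3*t) sin(2*pi*t) dt.
Integrating by parts twice (tabular method), an antiderivative of (-t**2 + 3*t) sin(2*pi*t) is t**2*cos(2*pi*t)/(2*pi) - t*sin(2*pi*t)/(2*pi**2) - 3*t*cos(2*pi*t)/(2*pi) + 3*sin(2*pi*t)/(4*pi**2) - cos(2*pi*t)/(4*pi**3); evaluating from 0 to 2: ∫_{0}^{2} (-t**2 + 3*t) sin(2*pi*t) dt = ((-pi**2 - 1/4)/pi**3) - (-1/(4*pi**3)) = -1/pi.
Hence b_4 = -1/pi.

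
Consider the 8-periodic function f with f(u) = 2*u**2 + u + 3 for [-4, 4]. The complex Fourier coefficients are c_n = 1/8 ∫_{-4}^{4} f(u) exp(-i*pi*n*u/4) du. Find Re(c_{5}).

-64/(25*pi**2)

Since f is real-valued, Re(c_{5}) = 1/8 ∫_{-4}^{4} f(u) cos(5*pi*u/4) du = a_{5}/2.
Integrating by parts twice (tabular method), an antiderivative of (2*u**2 + u + 3) cos(5*pi*u/4) is 8*u**2*sin(5*pi*u/4)/(5*pi) + 4*u*sin(5*pi*u/4)/(5*pi) + 64*u*cos(5*pi*u/4)/(25*pi**2) - 256*sin(5*pi*u/4)/(125*pi**3) + 12*sin(5*pi*u/4)/(5*pi) + 16*cos(5*pi*u/4)/(25*pi**2); evaluating from -4 to 4: ∫_{-4}^{4} (2*u**2 + u + 3) cos(5*pi*u/4) du = (-272/(25*pi**2)) - (48/(5*pi**2)) = -512/(25*pi**2).
Hence Re(c_{5}) = (1/8)·(-512/(25*pi**2)) = -64/(25*pi**2).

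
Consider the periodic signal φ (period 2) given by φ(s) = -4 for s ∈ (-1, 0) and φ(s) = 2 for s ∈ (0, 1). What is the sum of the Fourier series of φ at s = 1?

-1

s = 1 differs from s = -1 by 1 full period(s), and the series is 2-periodic.
At s = -1 the one-sided limits are φ(-1^-) = 2 and φ(-1^+) = -4.
By Dirichlet's theorem the series converges to their average, [(2) + (-4)]/2 = -1.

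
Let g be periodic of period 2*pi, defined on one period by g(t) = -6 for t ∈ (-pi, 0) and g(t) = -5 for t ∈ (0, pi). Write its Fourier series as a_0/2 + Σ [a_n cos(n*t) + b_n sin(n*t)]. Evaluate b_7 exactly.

b_7 = 1/pi ∫_{-pi}^{pi} g(t) sin(7*t) dt.
Split the integral at the breakpoints.
Directly, an antiderivative of (-6) sin(7*t) is 6*cos(7*t)/7; evaluating from -pi to 0: ∫_{-pi}^{0} (-6) sin(7*t) dt = (6/7) - (-6/7) = 12/7.
Directly, an antiderivative of (-5) sin(7*t) is 5*cos(7*t)/7; evaluating from 0 to pi: ∫_{0}^{pi} (-5) sin(7*t) dt = (-5/7) - (5/7) = -10/7.
Summing the pieces and multiplying by (1/pi) gives b_7 = 2/(7*pi).

2/(7*pi)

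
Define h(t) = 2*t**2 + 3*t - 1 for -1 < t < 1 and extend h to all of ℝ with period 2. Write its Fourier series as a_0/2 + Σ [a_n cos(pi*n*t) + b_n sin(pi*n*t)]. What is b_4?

b_4 = ∫_{-1}^{1} h(t) sin(4*pi*t) dt.
Integrating by parts twice (tabular method), an antiderivative of (2*t**2 + 3*t - 1) sin(4*pi*t) is -t**2*cos(4*pi*t)/(2*pi) + t*sin(4*pi*t)/(4*pi**2) - 3*t*cos(4*pi*t)/(4*pi) + 3*sin(4*pi*t)/(16*pi**2) + cos(4*pi*t)/(16*pi**3) + cos(4*pi*t)/(4*pi); evaluating from -1 to 1: ∫_{-1}^{1} (2*t**2 + 3*t - 1) sin(4*pi*t) dt = ((1/16 - pi**2)/pi**3) - ((1 + 8*pi**2)/(16*pi**3)) = -3/(2*pi).
Hence b_4 = -3/(2*pi).

-3/(2*pi)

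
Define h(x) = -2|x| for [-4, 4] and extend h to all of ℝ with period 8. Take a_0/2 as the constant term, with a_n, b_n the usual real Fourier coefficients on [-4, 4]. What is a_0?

a_0 = 1/4 ∫_{-4}^{4} h(x) dx = 1/4 · (-32) = -8.

-8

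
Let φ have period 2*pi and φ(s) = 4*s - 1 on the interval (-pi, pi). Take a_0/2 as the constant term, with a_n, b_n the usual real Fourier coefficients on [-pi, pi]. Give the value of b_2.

b_2 = 1/pi ∫_{-pi}^{pi} φ(s) sin(2*s) ds.
Integrating by parts (boundary term plus one more integral), an antiderivative of (4*s - 1) sin(2*s) is -2*s*cos(2*s) + sin(2*s) + cos(2*s)/2; evaluating from -pi to pi: ∫_{-pi}^{pi} (4*s - 1) sin(2*s) ds = (1/2 - 2*pi) - (1/2 + 2*pi) = -4*pi.
Hence b_2 = (1/pi)·(-4*pi) = -4.

-4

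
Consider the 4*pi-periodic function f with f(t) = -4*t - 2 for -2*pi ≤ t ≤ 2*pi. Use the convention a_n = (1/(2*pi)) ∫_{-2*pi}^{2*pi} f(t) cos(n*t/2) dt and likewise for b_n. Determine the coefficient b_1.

b_1 = (1/(2*pi)) ∫_{-2*pi}^{2*pi} f(t) sin(t/2) dt.
Integrating by parts (boundary term plus one more integral), an antiderivative of (-4*t - 2) sin(t/2) is 8*t*cos(t/2) - 16*sin(t/2) + 4*cos(t/2); evaluating from -2*pi to 2*pi: ∫_{-2*pi}^{2*pi} (-4*t - 2) sin(t/2) dt = (-16*pi - 4) - (-4 + 16*pi) = -32*pi.
Hence b_1 = (1/(2*pi))·(-32*pi) = -16.

-16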